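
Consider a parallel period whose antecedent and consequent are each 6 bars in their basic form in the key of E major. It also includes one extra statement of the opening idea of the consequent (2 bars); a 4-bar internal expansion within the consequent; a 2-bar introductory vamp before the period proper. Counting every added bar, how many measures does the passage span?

Basic parallel period: 6 + 6 = 12 bars.
12 (basic form) + 2 (extra statement) + 4 (internal expansion) + 2 (introduction) = 20.

20 measures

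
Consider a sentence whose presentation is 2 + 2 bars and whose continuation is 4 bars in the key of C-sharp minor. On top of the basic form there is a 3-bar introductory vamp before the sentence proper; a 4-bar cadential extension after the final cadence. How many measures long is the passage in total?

15 measures

Basic sentence: 2 + 2 + 4 = 8 bars.
8 (basic form) + 3 (introduction) + 4 (cadential extension) = 15.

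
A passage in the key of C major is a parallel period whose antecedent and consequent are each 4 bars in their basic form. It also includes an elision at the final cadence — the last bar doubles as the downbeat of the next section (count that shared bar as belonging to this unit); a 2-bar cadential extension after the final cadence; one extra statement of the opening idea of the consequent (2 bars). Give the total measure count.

12 measures

Basic parallel period: 4 + 4 = 8 bars.
8 (basic form) + 2 (cadential extension) + 2 (extra statement) = 12.
The elision shares a bar with the next section but does not change this unit's count.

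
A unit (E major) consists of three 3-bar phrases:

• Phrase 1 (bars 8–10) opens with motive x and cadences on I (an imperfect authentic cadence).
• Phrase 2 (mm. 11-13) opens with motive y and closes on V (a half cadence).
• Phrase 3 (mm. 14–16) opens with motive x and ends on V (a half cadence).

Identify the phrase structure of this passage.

The final phrase closes with a half cadence, which is not stronger than the preceding half cadence; the 3 phrases lack an overall antecedent–consequent design and so form a phrase group.

phrase group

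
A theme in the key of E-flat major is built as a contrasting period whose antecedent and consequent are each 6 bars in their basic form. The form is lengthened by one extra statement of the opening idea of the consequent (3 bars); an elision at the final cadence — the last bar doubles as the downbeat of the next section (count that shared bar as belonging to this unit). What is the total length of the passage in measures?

Basic contrasting period: 6 + 6 = 12 bars.
12 (basic form) + 3 (extra statement) = 15.
The elision shares a bar with the next section but does not change this unit's count.

15 measures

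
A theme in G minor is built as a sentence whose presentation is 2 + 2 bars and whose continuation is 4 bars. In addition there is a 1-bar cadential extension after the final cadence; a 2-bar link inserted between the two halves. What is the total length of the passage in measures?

11 measures

Basic sentence: 2 + 2 + 4 = 8 bars.
8 (basic form) + 1 (cadential extension) + 2 (link) = 11.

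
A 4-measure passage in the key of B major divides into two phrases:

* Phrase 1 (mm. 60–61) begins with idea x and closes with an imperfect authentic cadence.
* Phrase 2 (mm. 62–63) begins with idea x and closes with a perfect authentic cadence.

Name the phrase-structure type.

Phrase 1 ends with an imperfect authentic cadence (weaker) and phrase 2 with a perfect authentic cadence (stronger): antecedent + consequent = a period.
The two phrases open with the same material (x / x), so the period is parallel.

parallel period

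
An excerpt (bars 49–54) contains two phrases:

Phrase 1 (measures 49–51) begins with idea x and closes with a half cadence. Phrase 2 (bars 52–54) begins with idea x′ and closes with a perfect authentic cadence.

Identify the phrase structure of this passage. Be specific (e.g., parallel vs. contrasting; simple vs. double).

Phrase 1 ends with a half cadence (weaker) and phrase 2 with a perfect authentic cadence (stronger): antecedent + consequent = a period.
The two phrases open with the same material (x / x′), so the period is parallel.

parallel period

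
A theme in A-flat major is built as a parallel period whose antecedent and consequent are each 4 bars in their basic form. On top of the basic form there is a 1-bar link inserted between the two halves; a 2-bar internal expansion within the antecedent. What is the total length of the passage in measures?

11 measures

Basic parallel period: 4 + 4 = 8 bars.
8 (basic form) + 1 (link) + 2 (internal expansion) = 11.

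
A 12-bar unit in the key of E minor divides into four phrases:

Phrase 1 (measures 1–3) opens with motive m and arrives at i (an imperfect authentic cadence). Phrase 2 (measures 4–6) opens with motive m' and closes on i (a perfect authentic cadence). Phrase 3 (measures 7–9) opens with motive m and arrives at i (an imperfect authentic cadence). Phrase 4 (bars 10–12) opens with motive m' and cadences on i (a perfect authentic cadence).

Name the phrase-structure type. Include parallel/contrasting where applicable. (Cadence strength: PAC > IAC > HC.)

The cadence pattern IAC–PAC–IAC–PAC is weak–strong twice, and phrases 3–4 restate phrases 1–2: a period heard twice, not a double period (which would end weakly at phrase 2).

repeated period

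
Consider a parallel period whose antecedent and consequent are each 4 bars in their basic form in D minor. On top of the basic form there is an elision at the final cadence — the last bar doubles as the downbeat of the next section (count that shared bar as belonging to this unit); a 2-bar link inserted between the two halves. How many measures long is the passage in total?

Basic parallel period: 4 + 4 = 8 bars.
8 (basic form) + 2 (link) = 10.
The elision shares a bar with the next section but does not change this unit's count.

10 measures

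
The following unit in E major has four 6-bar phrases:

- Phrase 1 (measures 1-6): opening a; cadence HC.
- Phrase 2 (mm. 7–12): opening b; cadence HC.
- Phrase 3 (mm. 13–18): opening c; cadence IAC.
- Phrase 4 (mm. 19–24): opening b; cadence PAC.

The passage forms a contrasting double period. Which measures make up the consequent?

In a double period the first pair of phrases (ending half cadence) is the large antecedent and the second pair (ending perfect authentic cadence) is the large consequent; the consequent is measures 13–24.

measures 13–24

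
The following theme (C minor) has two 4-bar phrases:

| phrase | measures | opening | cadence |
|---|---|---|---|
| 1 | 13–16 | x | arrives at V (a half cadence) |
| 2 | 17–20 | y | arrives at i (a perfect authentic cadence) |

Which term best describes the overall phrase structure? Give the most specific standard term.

contrasting period

Phrase 1 ends with a half cadence (weaker) and phrase 2 with a perfect authentic cadence (stronger): antecedent + consequent = a period.
The two phrases open with different material (x / y), so the period is contrasting.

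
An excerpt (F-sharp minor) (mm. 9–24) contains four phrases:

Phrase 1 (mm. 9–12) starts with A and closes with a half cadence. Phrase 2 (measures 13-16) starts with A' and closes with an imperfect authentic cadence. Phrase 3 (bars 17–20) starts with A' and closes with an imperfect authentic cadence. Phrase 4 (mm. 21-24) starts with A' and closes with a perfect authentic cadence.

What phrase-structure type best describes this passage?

parallel double period

Four phrases in two halves: the first half (mm. 9–16) ends with an imperfect authentic cadence, the second (bars 17–24) with a perfect authentic cadence — a large antecedent–consequent pair, i.e. a double period.
Phrase 3 begins with the same material as phrase 1, making it parallel.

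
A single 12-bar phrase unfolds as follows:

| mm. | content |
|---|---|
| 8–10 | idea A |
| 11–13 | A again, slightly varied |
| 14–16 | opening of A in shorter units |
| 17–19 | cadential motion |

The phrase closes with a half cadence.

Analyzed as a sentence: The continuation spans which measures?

After the presentation (measures 8–13), the continuation covers the fragmentation through the cadence: bars 14–19.

measures 14–19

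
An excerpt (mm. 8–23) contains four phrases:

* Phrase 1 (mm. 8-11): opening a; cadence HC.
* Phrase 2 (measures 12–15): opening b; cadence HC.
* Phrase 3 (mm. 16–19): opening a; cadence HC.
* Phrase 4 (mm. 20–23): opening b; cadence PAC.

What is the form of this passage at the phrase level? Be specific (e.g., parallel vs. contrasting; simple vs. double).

Four phrases in two halves: the first half (bars 8-15) ends with a half cadence, the second (bars 16–23) with a perfect authentic cadence — a large antecedent–consequent pair, i.e. a double period.
Phrase 3 begins with the same material as phrase 1, making it parallel.

parallel double period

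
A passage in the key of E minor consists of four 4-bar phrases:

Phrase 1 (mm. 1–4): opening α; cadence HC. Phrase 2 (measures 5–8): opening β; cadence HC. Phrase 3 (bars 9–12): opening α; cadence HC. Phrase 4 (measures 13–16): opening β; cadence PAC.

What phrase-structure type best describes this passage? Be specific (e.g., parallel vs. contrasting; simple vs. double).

parallel double period

Four phrases in two halves: the first half (bars 1–8) ends with a half cadence, the second (mm. 9-16) with a perfect authentic cadence — a large antecedent–consequent pair, i.e. a double period.
Phrase 3 begins with the same material as phrase 1, making it parallel.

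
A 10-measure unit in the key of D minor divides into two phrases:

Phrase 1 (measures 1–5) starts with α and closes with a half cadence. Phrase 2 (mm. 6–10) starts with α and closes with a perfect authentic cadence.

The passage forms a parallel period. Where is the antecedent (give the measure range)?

measures 1–5

The antecedent is the phrase ending with the weaker cadence (half cadence, phrase 1) and the consequent the one ending more conclusively (perfect authentic cadence, phrase 2); the antecedent is measures 1-5.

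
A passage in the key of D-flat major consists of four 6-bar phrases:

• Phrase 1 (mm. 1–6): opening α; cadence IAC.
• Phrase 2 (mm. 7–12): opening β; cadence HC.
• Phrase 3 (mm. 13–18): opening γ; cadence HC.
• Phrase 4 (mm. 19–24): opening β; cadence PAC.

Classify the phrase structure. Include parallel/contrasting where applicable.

Four phrases in two halves: the first half (bars 1–12) ends with a half cadence, the second (bars 13–24) with a perfect authentic cadence — a large antecedent–consequent pair, i.e. a double period.
Phrase 3 begins with different material from phrase 1, making it contrasting.

contrasting double period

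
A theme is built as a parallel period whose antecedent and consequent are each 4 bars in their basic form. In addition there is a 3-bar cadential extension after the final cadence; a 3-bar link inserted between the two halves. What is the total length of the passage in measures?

14 measures

Basic parallel period: 4 + 4 = 8 bars.
8 (basic form) + 3 (cadential extension) + 3 (link) = 14.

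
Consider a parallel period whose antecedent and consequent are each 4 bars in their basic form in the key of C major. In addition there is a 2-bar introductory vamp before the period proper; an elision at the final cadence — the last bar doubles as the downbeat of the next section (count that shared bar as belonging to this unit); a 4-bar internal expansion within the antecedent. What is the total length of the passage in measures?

Basic parallel period: 4 + 4 = 8 bars.
8 (basic form) + 2 (introduction) + 4 (internal expansion) = 14.
The elision shares a bar with the next section but does not change this unit's count.

14 measures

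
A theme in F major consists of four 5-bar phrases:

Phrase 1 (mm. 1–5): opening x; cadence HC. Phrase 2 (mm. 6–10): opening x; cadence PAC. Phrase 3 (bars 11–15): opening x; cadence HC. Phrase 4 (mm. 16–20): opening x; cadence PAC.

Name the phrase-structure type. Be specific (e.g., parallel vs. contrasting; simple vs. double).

repeated period

The cadence pattern HC–PAC–HC–PAC is weak–strong twice, and phrases 3–4 restate phrases 1–2: a period heard twice, not a double period (which would end weakly at phrase 2).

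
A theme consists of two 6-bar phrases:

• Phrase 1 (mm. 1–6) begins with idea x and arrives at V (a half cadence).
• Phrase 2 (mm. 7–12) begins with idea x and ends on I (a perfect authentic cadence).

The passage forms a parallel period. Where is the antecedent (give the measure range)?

The antecedent is the phrase ending with the weaker cadence (half cadence, phrase 1) and the consequent the one ending more conclusively (perfect authentic cadence, phrase 2); the antecedent is measures 1–6.

measures 1–6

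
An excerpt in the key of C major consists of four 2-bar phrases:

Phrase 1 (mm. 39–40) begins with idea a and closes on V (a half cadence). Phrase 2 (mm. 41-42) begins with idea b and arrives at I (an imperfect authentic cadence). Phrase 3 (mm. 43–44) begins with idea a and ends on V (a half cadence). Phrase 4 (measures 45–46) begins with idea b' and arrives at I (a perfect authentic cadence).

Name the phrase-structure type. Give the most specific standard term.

parallel double period

Four phrases in two halves: the first half (mm. 39–42) ends with an imperfect authentic cadence, the second (bars 43–46) with a perfect authentic cadence — a large antecedent–consequent pair, i.e. a double period.
Phrase 3 begins with the same material as phrase 1, making it parallel.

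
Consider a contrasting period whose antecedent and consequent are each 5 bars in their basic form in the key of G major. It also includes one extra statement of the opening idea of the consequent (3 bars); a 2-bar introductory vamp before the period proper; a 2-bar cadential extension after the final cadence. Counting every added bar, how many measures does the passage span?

17 measures

Basic contrasting period: 5 + 5 = 10 bars.
10 (basic form) + 3 (extra statement) + 2 (introduction) + 2 (cadential extension) = 17.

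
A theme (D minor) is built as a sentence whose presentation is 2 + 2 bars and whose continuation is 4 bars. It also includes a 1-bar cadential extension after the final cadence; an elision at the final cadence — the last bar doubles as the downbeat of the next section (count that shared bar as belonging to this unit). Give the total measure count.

Basic sentence: 2 + 2 + 4 = 8 bars.
8 (basic form) + 1 (cadential extension) = 9.
The elision shares a bar with the next section but does not change this unit's count.

9 measures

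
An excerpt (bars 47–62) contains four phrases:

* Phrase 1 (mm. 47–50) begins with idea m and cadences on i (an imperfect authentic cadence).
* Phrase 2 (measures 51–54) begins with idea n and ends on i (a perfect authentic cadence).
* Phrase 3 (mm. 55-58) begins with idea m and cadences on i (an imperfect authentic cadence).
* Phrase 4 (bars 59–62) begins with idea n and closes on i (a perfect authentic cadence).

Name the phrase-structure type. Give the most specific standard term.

The cadence pattern IAC–PAC–IAC–PAC is weak–strong twice, and phrases 3–4 restate phrases 1–2: a period heard twice, not a double period (which would end weakly at phrase 2).

repeated period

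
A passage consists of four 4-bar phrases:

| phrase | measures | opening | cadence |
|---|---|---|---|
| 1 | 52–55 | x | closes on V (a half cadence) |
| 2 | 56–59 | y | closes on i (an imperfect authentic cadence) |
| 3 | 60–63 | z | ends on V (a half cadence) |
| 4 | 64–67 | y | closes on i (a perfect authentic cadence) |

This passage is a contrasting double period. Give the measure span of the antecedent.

measures 52–59

In a double period the four phrases pair into a large antecedent (phrases 1–2, ending imperfect authentic cadence) and a large consequent (phrases 3–4, ending perfect authentic cadence). The antecedent spans bars 52-59.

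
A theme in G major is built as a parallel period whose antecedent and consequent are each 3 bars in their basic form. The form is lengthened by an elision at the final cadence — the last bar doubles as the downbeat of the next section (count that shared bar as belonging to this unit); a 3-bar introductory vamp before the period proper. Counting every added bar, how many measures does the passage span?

Basic parallel period: 3 + 3 = 6 bars.
6 (basic form) + 3 (introduction) = 9.
The elision shares a bar with the next section but does not change this unit's count.

9 measures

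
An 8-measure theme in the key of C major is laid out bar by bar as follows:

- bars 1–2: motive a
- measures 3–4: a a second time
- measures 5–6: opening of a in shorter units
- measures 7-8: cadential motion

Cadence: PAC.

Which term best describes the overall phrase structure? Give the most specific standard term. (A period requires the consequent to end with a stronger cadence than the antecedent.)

Basic idea (bars 1–2) + its repetition (measures 3-4) form the presentation; fragmentation and cadence (mm. 5–8) form the continuation — the 8-bar whole is a sentence.

sentence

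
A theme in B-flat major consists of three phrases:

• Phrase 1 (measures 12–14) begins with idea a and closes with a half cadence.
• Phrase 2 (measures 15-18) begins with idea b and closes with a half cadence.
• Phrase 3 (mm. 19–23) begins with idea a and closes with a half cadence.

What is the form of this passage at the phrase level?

The final phrase closes with a half cadence, which is not stronger than the preceding half cadence; the 3 phrases lack an overall antecedent–consequent design and so form a phrase group.

phrase group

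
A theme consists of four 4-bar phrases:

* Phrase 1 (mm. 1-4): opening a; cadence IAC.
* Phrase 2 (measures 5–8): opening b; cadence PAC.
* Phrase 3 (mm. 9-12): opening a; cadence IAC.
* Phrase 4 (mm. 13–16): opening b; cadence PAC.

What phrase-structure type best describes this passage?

The cadence pattern IAC–PAC–IAC–PAC is weak–strong twice, and phrases 3–4 restate phrases 1–2: a period heard twice, not a double period (which would end weakly at phrase 2).

repeated period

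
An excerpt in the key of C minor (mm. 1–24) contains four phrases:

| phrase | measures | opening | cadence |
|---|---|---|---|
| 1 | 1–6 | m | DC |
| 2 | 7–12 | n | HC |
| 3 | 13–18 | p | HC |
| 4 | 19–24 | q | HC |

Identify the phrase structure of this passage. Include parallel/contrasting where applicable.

phrase group

Phrase 4 ends with a half cadence, no stronger than phrase 2's half cadence, so the four phrases do not form a double period; nor do phrases 3–4 duplicate 1–2, so it is not a repeated period. With no phrase reaching a conclusive cadence, the passage is a phrase group.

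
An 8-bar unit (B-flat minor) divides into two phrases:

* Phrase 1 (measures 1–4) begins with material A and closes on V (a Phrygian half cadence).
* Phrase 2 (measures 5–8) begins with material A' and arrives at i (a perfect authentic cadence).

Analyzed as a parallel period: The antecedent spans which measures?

The antecedent is the phrase ending with the weaker cadence (Phrygian half cadence, phrase 1) and the consequent the one ending more conclusively (perfect authentic cadence, phrase 2); the antecedent is mm. 1-4.

measures 1–4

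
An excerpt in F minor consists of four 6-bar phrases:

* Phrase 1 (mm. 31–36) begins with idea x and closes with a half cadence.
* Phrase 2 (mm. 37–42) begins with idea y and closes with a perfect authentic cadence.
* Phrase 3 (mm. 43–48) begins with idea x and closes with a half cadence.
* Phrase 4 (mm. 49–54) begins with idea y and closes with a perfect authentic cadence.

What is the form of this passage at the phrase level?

repeated period

The cadence pattern HC–PAC–HC–PAC is weak–strong twice, and phrases 3–4 restate phrases 1–2: a period heard twice, not a double period (which would end weakly at phrase 2).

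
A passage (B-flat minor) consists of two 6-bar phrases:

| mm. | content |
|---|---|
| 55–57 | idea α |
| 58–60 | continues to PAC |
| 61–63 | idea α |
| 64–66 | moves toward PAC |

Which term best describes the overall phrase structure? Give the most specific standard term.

repeated phrase

Both phrases have the same opening (α) and the same cadence (perfect authentic cadence): the second is a restatement, not a consequent, so this is a repeated phrase rather than a period.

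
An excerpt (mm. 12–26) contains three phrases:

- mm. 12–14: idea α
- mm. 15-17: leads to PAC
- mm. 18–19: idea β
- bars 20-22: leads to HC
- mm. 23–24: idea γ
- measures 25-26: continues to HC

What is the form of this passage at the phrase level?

The final phrase closes with a half cadence, which is not stronger than the preceding half cadence; the 3 phrases lack an overall antecedent–consequent design and so form a phrase group.

phrase group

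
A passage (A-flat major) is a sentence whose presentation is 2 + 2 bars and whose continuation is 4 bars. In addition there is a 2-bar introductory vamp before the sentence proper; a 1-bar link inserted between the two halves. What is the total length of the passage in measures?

11 measures

Basic sentence: 2 + 2 + 4 = 8 bars.
8 (basic form) + 2 (introduction) + 1 (link) = 11.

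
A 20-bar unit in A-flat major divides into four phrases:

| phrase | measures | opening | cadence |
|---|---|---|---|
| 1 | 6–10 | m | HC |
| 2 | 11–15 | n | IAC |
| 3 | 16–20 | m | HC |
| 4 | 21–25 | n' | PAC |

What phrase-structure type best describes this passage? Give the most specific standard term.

parallel double period

Four phrases in two halves: the first half (mm. 6–15) ends with an imperfect authentic cadence, the second (mm. 16–25) with a perfect authentic cadence — a large antecedent–consequent pair, i.e. a double period.
Phrase 3 begins with the same material as phrase 1, making it parallel.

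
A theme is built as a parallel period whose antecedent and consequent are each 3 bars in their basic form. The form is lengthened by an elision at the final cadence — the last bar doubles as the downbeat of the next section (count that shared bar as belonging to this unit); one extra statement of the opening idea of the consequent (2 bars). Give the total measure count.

8 measures

Basic parallel period: 3 + 3 = 6 bars.
6 (basic form) + 2 (extra statement) = 8.
The elision shares a bar with the next section but does not change this unit's count.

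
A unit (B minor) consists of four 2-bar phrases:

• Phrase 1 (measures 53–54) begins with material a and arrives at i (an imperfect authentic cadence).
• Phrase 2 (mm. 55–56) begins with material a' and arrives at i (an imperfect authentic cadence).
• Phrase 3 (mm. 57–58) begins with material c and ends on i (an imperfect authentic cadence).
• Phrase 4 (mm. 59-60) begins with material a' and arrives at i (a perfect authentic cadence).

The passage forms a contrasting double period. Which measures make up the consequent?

measures 57–60

In a double period the four phrases pair into a large antecedent (phrases 1–2, ending imperfect authentic cadence) and a large consequent (phrases 3–4, ending perfect authentic cadence). The consequent spans mm. 57–60.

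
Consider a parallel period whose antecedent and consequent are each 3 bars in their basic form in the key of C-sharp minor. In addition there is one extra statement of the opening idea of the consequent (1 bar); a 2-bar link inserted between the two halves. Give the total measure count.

Basic parallel period: 3 + 3 = 6 bars.
6 (basic form) + 1 (extra statement) + 2 (link) = 9.

9 measures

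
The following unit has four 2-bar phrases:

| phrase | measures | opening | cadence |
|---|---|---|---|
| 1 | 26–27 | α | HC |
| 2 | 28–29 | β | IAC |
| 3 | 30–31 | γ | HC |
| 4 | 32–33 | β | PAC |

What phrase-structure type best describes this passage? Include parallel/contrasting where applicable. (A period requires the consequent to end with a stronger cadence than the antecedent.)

Four phrases in two halves: the first half (bars 26–29) ends with an imperfect authentic cadence, the second (mm. 30–33) with a perfect authentic cadence — a large antecedent–consequent pair, i.e. a double period.
Phrase 3 begins with different material from phrase 1, making it contrasting.

contrasting double period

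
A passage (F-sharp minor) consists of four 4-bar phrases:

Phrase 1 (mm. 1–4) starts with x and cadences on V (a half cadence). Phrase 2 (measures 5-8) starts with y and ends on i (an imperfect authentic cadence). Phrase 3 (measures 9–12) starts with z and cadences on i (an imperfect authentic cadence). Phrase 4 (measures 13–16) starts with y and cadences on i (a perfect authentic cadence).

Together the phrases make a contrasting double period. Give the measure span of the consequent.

In a double period the first pair of phrases (ending imperfect authentic cadence) is the large antecedent and the second pair (ending perfect authentic cadence) is the large consequent; the consequent is measures 9–16.

measures 9–16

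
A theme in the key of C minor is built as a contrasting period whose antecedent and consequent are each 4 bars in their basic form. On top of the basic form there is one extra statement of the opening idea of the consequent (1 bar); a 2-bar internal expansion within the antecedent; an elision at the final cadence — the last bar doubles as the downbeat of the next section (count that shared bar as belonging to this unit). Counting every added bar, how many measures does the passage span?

Basic contrasting period: 4 + 4 = 8 bars.
8 (basic form) + 1 (extra statement) + 2 (internal expansion) = 11.
The elision shares a bar with the next section but does not change this unit's count.

11 measures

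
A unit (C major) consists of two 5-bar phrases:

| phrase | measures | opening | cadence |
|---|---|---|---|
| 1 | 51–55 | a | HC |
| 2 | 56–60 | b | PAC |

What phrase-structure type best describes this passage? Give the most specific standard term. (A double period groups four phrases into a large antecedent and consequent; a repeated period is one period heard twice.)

Phrase 1 ends with a half cadence (weaker) and phrase 2 with a perfect authentic cadence (stronger): antecedent + consequent = a period.
The two phrases open with different material (a / b), so the period is contrasting.

contrasting period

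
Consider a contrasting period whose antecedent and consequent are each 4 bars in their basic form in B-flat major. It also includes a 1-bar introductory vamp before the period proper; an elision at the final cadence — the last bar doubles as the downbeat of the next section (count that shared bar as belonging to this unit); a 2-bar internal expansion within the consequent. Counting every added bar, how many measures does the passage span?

11 measures

Basic contrasting period: 4 + 4 = 8 bars.
8 (basic form) + 1 (introduction) + 2 (internal expansion) = 11.
The elision shares a bar with the next section but does not change this unit's count.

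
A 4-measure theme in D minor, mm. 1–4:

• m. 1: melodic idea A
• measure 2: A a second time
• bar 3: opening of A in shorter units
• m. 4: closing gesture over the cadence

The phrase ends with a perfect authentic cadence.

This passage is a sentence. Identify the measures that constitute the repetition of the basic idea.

The presentation of a sentence is the basic idea (measure 1) plus its repetition (bar 2); the repetition of the basic idea is therefore bar 2.

measures 2–2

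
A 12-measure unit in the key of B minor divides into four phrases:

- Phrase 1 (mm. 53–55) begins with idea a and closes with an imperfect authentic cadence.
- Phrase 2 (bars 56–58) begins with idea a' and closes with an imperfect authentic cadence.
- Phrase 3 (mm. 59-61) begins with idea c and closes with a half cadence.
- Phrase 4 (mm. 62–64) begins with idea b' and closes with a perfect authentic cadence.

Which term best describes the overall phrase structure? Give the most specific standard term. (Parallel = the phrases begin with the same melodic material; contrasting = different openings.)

Four phrases in two halves: the first half (mm. 53–58) ends with an imperfect authentic cadence, the second (mm. 59–64) with a perfect authentic cadence — a large antecedent–consequent pair, i.e. a double period.
Phrase 3 begins with different material from phrase 1, making it contrasting.

contrasting double period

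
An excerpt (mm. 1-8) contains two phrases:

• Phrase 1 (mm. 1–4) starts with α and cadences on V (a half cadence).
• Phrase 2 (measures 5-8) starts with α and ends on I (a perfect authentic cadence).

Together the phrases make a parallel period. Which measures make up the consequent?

measures 5–8

The phrase ending with the weaker cadence (half cadence) is the antecedent; the one ending more conclusively (perfect authentic cadence) is the consequent. The consequent is measures 5–8.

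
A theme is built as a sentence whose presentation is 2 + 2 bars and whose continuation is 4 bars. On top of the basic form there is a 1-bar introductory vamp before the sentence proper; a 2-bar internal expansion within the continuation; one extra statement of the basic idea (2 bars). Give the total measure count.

13 measures

Basic sentence: 2 + 2 + 4 = 8 bars.
8 (basic form) + 1 (introduction) + 2 (internal expansion) + 2 (extra statement) = 13.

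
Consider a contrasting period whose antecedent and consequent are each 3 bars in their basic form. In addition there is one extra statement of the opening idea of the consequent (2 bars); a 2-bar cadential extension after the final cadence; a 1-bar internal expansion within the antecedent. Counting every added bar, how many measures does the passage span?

11 measures

Basic contrasting period: 3 + 3 = 6 bars.
6 (basic form) + 2 (extra statement) + 2 (cadential extension) + 1 (internal expansion) = 11.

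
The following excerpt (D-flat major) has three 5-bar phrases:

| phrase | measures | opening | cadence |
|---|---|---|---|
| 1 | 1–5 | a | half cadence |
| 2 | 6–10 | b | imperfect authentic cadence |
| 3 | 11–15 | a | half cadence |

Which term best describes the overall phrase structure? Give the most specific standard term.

phrase group

The final phrase closes with a half cadence, which is not stronger than the preceding imperfect authentic cadence; the 3 phrases lack an overall antecedent–consequent design and so form a phrase group.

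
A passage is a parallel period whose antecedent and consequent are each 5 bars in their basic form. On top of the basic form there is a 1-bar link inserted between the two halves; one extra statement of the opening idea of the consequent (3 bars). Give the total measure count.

Basic parallel period: 5 + 5 = 10 bars.
10 (basic form) + 1 (link) + 3 (extra statement) = 14.

14 measures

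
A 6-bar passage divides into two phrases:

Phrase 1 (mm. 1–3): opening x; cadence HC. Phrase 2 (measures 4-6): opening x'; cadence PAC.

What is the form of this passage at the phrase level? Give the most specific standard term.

parallel period

Phrase 1 ends with a half cadence (weaker) and phrase 2 with a perfect authentic cadence (stronger): antecedent + consequent = a period.
The two phrases open with the same material (x / x'), so the period is parallel.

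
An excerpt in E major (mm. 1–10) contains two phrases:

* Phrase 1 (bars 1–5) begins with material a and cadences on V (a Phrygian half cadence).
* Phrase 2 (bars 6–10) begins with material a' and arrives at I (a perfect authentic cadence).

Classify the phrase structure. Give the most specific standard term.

parallel period

Phrase 1 ends with a Phrygian half cadence (weaker) and phrase 2 with a perfect authentic cadence (stronger): antecedent + consequent = a period.
The two phrases open with the same material (a / a'), so the period is parallel.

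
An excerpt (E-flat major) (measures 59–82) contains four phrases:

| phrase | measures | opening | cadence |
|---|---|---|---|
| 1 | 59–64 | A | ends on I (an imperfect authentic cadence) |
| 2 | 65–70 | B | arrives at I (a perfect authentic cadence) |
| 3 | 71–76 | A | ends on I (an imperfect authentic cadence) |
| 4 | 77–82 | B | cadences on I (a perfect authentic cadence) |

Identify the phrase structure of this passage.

The cadence pattern IAC–PAC–IAC–PAC is weak–strong twice, and phrases 3–4 restate phrases 1–2: a period heard twice, not a double period (which would end weakly at phrase 2).

repeated period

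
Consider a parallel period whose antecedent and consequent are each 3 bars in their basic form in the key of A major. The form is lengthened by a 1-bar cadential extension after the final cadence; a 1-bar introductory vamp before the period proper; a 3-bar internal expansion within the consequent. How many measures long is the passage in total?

11 measures

Basic parallel period: 3 + 3 = 6 bars.
6 (basic form) + 1 (cadential extension) + 1 (introduction) + 3 (internal expansion) = 11.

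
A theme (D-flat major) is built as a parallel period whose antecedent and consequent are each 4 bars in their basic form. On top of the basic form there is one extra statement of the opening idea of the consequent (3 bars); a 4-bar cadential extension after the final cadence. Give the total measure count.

15 measures

Basic parallel period: 4 + 4 = 8 bars.
8 (basic form) + 3 (extra statement) + 4 (cadential extension) = 15.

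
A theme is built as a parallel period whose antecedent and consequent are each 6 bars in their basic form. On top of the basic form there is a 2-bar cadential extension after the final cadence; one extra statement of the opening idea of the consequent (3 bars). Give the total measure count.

Basic parallel period: 6 + 6 = 12 bars.
12 (basic form) + 2 (cadential extension) + 3 (extra statement) = 17.

17 measures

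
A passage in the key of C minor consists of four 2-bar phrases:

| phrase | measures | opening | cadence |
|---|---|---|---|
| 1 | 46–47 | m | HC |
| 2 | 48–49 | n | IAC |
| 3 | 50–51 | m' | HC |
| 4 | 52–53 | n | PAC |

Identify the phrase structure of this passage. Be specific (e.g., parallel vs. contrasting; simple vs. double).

Four phrases in two halves: the first half (measures 46–49) ends with an imperfect authentic cadence, the second (bars 50–53) with a perfect authentic cadence — a large antecedent–consequent pair, i.e. a double period.
Phrase 3 begins with the same material as phrase 1, making it parallel.

parallel double period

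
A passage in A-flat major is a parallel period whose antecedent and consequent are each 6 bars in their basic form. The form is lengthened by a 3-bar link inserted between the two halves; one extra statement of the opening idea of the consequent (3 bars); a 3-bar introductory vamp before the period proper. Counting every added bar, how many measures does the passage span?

Basic parallel period: 6 + 6 = 12 bars.
12 (basic form) + 3 (link) + 3 (extra statement) + 3 (introduction) = 21.

21 measures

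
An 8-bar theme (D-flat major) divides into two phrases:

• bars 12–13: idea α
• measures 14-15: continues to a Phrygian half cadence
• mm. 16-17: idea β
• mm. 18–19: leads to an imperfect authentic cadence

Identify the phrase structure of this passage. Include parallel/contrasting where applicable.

Phrase 1 ends with a Phrygian half cadence (weaker) and phrase 2 with an imperfect authentic cadence (stronger): antecedent + consequent = a period.
The two phrases open with different material (α / β), so the period is contrasting.

contrasting period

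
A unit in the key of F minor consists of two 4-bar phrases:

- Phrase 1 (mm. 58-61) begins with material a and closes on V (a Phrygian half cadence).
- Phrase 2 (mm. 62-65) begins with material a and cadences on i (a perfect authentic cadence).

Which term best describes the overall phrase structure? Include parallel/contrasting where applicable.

parallel period

Phrase 1 ends with a Phrygian half cadence (weaker) and phrase 2 with a perfect authentic cadence (stronger): antecedent + consequent = a period.
The two phrases open with the same material (a / a), so the period is parallel.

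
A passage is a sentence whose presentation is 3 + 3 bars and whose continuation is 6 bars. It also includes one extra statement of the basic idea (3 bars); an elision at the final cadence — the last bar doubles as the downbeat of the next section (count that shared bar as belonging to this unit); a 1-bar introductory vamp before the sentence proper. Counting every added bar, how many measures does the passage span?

Basic sentence: 3 + 3 + 6 = 12 bars.
12 (basic form) + 3 (extra statement) + 1 (introduction) = 16.
The elision shares a bar with the next section but does not change this unit's count.

16 measures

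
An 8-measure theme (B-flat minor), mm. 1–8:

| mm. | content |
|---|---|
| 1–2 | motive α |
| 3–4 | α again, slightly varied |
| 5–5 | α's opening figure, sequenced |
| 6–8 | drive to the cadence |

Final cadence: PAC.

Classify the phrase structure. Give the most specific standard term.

Basic idea (bars 1–2) + its repetition (measures 3–4) form the presentation; fragmentation and cadence (bars 5–8) form the continuation — the 8-bar whole is a sentence.

sentence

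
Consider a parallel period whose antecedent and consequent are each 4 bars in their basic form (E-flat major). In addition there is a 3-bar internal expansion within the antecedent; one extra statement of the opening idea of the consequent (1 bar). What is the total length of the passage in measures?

Basic parallel period: 4 + 4 = 8 bars.
8 (basic form) + 3 (internal expansion) + 1 (extra statement) = 12.

12 measures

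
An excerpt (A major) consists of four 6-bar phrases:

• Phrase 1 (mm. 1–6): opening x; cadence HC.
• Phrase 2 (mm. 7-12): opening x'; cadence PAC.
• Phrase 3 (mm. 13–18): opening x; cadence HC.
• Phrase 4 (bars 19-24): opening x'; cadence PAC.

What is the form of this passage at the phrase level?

The cadence pattern HC–PAC–HC–PAC is weak–strong twice, and phrases 3–4 restate phrases 1–2: a period heard twice, not a double period (which would end weakly at phrase 2).

repeated period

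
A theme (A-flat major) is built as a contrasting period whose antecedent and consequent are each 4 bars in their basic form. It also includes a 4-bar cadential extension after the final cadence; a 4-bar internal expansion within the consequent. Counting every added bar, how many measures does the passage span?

Basic contrasting period: 4 + 4 = 8 bars.
8 (basic form) + 4 (cadential extension) + 4 (internal expansion) = 16.

16 measures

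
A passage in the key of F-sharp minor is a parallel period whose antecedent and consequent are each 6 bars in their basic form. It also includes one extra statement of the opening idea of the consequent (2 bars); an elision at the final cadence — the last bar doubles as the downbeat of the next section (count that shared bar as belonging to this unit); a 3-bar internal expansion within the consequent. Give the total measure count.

17 measures

Basic parallel period: 6 + 6 = 12 bars.
12 (basic form) + 2 (extra statement) + 3 (internal expansion) = 17.
The elision shares a bar with the next section but does not change this unit's count.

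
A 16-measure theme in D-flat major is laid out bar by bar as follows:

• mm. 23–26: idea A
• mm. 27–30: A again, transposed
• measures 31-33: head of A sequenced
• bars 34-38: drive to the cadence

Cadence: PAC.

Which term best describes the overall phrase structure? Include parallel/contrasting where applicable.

sentence

Basic idea (bars 23–26) + its repetition (bars 27–30) form the presentation; fragmentation and cadence (mm. 31–38) form the continuation — the 16-bar whole is a sentence.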